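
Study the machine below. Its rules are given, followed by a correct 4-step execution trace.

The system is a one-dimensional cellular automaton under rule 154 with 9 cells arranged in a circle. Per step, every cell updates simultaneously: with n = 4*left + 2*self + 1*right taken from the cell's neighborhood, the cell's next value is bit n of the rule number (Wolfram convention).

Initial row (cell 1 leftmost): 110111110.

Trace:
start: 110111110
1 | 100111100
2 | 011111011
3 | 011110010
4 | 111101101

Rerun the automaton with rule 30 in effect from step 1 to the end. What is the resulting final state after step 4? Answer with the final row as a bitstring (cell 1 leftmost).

(re-executing steps 1..4 under rule 30; state before step 1: 110111110)
1 | 100100000
2 | 111110001
3 | 000001011
4 | 100011010

100011010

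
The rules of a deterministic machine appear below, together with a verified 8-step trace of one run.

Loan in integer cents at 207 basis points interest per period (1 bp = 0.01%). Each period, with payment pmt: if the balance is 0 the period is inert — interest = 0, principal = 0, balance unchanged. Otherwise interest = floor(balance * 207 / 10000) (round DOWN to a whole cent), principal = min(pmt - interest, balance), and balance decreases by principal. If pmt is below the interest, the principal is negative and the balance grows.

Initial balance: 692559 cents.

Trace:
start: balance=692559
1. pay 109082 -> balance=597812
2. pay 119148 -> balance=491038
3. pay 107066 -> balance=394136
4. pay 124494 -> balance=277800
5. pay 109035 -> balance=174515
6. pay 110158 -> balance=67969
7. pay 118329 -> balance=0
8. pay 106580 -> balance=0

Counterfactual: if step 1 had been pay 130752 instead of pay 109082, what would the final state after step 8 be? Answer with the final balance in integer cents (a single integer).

(re-executing from step 1 with the substitution; state before step 1: balance=692559)
1. pay 130752 -> balance=576142
2. pay 119148 -> balance=468920
3. pay 107066 -> balance=371560
4. pay 124494 -> balance=254757
5. pay 109035 -> balance=150995
6. pay 110158 -> balance=43962
7. pay 118329 -> balance=0
8. pay 106580 -> balance=0

0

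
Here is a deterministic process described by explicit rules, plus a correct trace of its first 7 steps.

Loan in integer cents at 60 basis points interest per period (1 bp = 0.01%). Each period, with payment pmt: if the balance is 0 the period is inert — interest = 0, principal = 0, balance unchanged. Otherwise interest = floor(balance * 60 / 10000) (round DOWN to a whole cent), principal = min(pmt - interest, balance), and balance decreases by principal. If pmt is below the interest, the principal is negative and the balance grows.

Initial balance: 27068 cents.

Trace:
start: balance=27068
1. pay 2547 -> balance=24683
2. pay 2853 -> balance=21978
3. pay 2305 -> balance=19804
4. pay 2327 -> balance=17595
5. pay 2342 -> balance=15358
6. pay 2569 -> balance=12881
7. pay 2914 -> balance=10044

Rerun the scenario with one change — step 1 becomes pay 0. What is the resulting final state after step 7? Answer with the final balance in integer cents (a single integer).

(re-executing from step 1 with the substitution; state before step 1: balance=27068)
1. pay 0 -> balance=27230
2. pay 2853 -> balance=24540
3. pay 2305 -> balance=22382
4. pay 2327 -> balance=20189
5. pay 2342 -> balance=17968
6. pay 2569 -> balance=15506
7. pay 2914 -> balance=12685

12685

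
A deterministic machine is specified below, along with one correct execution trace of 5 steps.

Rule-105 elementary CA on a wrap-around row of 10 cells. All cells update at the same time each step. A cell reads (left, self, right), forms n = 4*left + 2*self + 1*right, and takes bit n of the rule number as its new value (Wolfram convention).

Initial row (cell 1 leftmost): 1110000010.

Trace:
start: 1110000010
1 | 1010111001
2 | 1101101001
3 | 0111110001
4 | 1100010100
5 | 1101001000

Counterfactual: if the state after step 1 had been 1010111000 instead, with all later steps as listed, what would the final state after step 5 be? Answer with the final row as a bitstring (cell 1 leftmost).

1100011001

state after step 1 := 1010111000
2 | 0101101010
3 | 0011110100
4 | 1010011001
5 | 1100011001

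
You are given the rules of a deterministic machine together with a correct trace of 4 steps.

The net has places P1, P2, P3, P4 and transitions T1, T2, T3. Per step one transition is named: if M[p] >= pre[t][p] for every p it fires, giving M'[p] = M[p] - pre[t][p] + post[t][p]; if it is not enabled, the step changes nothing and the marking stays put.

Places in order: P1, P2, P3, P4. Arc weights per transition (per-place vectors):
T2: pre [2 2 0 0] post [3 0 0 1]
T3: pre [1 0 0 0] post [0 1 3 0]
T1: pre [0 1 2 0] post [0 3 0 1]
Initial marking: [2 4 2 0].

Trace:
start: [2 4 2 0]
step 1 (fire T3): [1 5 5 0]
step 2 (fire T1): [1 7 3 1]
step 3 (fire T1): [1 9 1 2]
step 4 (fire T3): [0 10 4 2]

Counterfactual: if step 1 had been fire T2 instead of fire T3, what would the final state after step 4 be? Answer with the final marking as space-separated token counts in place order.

2 5 3 2

(re-executing from step 1 with the substitution; state before step 1: [2 4 2 0])
step 1 (fire T2): [3 2 2 1]
step 2 (fire T1): [3 4 0 2]
step 3 (fire T1): [3 4 0 2]
step 4 (fire T3): [2 5 3 2]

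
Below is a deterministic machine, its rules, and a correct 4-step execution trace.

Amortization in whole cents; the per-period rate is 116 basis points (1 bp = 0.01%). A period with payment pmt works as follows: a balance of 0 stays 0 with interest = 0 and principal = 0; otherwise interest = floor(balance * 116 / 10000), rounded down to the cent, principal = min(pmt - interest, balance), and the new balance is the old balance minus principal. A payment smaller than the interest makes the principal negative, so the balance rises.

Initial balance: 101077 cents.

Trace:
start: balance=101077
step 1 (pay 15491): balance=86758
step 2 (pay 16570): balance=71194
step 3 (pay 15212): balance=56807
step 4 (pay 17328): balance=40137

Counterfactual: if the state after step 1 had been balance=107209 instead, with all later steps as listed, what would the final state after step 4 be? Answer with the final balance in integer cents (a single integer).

state after step 1 := balance=107209
step 2 (pay 16570): balance=91882
step 3 (pay 15212): balance=77735
step 4 (pay 17328): balance=61308

61308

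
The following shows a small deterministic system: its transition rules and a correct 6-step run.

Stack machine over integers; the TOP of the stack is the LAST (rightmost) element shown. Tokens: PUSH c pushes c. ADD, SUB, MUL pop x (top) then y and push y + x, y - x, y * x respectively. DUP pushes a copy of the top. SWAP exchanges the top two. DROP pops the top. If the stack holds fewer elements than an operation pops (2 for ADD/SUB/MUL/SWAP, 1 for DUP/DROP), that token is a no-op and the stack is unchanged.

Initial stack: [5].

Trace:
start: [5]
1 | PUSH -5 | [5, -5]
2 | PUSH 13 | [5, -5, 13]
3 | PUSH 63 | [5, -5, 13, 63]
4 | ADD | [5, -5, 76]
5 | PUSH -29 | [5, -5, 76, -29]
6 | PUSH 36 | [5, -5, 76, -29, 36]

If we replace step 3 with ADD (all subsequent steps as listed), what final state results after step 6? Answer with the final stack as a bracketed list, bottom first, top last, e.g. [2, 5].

[13, -29, 36]

(re-executing from step 3 with the substitution; state before step 3: [5, -5, 13])
3 | ADD | [5, 8]
4 | ADD | [13]
5 | PUSH -29 | [13, -29]
6 | PUSH 36 | [13, -29, 36]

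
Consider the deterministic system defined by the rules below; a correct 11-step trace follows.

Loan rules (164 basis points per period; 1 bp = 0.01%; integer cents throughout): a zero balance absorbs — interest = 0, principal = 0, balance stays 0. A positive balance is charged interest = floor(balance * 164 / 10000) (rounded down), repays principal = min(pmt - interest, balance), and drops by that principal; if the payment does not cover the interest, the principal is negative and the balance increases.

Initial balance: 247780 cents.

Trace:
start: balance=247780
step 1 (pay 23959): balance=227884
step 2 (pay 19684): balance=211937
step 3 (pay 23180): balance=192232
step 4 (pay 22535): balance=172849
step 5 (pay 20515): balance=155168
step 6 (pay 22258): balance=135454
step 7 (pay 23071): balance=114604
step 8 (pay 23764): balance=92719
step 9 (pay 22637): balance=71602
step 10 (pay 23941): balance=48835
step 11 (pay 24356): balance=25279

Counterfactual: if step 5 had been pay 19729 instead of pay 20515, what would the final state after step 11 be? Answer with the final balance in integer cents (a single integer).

26146

(re-executing from step 5 with the substitution; state before step 5: balance=172849)
step 5 (pay 19729): balance=155954
step 6 (pay 22258): balance=136253
step 7 (pay 23071): balance=115416
step 8 (pay 23764): balance=93544
step 9 (pay 22637): balance=72441
step 10 (pay 23941): balance=49688
step 11 (pay 24356): balance=26146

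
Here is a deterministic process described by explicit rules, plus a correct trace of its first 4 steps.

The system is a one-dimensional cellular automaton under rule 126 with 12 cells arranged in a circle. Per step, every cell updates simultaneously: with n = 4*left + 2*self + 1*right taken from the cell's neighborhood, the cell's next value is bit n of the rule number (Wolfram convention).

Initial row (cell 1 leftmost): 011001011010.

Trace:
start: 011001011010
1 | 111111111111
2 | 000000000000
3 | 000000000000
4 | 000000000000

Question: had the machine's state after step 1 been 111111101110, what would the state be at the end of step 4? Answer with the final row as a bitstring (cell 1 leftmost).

111011111011

state after step 1 := 111111101110
2 | 100000111011
3 | 110001101110
4 | 111011111011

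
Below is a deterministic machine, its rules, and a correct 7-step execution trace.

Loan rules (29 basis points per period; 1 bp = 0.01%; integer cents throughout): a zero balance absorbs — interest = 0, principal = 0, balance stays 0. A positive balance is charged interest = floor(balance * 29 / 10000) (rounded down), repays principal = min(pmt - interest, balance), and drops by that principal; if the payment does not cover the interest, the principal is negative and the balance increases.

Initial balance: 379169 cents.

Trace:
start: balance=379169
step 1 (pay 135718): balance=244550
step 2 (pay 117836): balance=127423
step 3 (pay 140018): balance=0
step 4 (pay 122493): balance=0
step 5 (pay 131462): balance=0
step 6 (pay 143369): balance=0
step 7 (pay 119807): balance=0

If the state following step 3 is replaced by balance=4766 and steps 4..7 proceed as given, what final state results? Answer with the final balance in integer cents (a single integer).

state after step 3 := balance=4766
step 4 (pay 122493): balance=0
step 5 (pay 131462): balance=0
step 6 (pay 143369): balance=0
step 7 (pay 119807): balance=0

0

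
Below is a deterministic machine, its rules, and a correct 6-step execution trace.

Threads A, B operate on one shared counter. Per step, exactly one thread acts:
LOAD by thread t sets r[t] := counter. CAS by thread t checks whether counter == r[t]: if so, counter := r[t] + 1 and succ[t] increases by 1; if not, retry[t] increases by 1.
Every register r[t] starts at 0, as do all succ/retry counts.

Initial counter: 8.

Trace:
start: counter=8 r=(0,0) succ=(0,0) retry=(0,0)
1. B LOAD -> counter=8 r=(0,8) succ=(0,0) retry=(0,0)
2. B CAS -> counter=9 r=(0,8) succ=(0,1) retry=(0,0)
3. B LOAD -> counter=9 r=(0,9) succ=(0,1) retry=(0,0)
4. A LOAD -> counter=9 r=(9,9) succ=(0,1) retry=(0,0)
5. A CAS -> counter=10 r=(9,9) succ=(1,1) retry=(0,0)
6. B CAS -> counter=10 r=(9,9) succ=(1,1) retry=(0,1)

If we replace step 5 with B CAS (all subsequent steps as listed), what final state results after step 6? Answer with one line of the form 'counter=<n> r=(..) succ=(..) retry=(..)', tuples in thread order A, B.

counter=10 r=(9,9) succ=(0,2) retry=(0,1)

(re-executing from step 5 with the substitution; state before step 5: counter=9 r=(9,9) succ=(0,1) retry=(0,0))
5. B CAS -> counter=10 r=(9,9) succ=(0,2) retry=(0,0)
6. B CAS -> counter=10 r=(9,9) succ=(0,2) retry=(0,1)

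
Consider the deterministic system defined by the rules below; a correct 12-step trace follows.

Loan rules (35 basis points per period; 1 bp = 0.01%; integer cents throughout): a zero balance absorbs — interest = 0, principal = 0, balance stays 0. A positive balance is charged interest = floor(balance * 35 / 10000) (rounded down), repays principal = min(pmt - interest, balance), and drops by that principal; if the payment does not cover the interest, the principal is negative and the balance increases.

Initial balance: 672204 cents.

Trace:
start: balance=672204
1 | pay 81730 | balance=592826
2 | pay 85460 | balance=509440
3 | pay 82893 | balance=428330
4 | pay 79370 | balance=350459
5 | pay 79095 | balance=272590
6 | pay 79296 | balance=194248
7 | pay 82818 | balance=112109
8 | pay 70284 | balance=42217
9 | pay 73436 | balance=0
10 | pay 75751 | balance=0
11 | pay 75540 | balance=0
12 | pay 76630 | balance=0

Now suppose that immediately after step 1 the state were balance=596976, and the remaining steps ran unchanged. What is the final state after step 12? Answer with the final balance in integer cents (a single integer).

state after step 1 := balance=596976
2 | pay 85460 | balance=513605
3 | pay 82893 | balance=432509
4 | pay 79370 | balance=354652
5 | pay 79095 | balance=276798
6 | pay 79296 | balance=198470
7 | pay 82818 | balance=116346
8 | pay 70284 | balance=46469
9 | pay 73436 | balance=0
10 | pay 75751 | balance=0
11 | pay 75540 | balance=0
12 | pay 76630 | balance=0

0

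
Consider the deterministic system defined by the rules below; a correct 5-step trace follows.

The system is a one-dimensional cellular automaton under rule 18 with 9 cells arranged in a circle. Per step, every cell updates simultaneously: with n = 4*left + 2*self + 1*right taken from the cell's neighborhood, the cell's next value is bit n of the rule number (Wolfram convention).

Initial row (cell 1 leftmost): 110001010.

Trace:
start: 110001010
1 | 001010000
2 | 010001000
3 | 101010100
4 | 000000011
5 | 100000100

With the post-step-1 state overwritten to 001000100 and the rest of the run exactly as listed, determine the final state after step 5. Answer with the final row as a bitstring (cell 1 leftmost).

state after step 1 := 001000100
2 | 010101010
3 | 100000001
4 | 010000010
5 | 101000101

101000101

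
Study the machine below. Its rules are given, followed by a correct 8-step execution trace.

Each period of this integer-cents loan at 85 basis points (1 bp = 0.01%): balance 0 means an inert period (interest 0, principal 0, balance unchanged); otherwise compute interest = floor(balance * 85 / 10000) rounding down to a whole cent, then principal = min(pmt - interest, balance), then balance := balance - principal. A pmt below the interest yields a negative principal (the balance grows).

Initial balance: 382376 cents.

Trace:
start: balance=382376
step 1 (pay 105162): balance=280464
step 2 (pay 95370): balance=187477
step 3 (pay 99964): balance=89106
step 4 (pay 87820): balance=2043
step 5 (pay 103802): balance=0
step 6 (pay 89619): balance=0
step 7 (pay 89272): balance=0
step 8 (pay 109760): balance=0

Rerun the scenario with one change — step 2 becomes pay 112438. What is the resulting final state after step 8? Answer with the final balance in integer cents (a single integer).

0

(re-executing from step 2 with the substitution; state before step 2: balance=280464)
step 2 (pay 112438): balance=170409
step 3 (pay 99964): balance=71893
step 4 (pay 87820): balance=0
step 5 (pay 103802): balance=0
step 6 (pay 89619): balance=0
step 7 (pay 89272): balance=0
step 8 (pay 109760): balance=0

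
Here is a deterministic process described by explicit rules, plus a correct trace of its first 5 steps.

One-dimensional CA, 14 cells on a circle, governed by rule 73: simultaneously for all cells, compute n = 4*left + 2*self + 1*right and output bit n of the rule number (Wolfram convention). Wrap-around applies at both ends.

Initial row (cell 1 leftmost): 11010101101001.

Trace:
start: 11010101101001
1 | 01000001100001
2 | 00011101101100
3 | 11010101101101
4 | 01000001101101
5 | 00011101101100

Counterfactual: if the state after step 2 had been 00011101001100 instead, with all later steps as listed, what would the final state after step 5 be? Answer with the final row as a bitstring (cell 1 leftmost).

00011101101100

state after step 2 := 00011101001100
3 | 11010100001101
4 | 01000001101101
5 | 00011101101100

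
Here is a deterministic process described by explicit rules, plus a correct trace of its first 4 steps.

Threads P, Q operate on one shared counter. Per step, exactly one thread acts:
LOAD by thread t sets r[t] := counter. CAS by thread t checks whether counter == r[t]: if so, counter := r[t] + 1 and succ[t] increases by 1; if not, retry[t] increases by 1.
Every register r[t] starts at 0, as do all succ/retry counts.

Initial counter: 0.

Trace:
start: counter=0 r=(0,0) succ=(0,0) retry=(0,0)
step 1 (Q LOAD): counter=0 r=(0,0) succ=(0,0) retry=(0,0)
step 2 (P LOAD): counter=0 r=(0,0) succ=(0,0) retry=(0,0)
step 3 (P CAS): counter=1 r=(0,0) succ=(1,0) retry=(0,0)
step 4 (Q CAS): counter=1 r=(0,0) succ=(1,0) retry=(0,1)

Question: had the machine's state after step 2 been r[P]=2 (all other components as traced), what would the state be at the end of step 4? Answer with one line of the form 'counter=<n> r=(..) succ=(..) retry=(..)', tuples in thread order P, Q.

state after step 2 := counter=0 r=(2,0) succ=(0,0) retry=(0,0)
step 3 (P CAS): counter=0 r=(2,0) succ=(0,0) retry=(1,0)
step 4 (Q CAS): counter=1 r=(2,0) succ=(0,1) retry=(1,0)

counter=1 r=(2,0) succ=(0,1) retry=(1,0)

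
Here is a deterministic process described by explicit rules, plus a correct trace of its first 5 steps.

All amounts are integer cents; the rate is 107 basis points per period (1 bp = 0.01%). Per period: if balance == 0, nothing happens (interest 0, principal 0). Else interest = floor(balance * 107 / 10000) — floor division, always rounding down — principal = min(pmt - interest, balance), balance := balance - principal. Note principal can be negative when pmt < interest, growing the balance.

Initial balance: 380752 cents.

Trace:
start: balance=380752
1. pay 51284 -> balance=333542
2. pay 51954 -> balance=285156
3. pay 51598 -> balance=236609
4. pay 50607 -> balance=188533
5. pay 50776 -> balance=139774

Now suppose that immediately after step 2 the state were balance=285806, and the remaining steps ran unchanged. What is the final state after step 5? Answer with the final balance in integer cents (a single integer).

140445

state after step 2 := balance=285806
3. pay 51598 -> balance=237266
4. pay 50607 -> balance=189197
5. pay 50776 -> balance=140445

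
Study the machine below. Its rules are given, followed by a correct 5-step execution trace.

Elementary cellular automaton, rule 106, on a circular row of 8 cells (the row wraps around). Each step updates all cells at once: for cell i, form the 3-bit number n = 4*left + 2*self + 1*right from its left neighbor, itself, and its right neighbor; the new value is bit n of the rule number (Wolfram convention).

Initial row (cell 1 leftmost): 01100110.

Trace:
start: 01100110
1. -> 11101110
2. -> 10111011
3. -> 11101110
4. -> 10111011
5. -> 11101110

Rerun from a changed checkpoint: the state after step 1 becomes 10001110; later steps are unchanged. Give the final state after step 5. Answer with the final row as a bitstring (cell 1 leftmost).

state after step 1 := 10001110
2. -> 00011011
3. -> 00111111
4. -> 01100001
5. -> 11100010

11100010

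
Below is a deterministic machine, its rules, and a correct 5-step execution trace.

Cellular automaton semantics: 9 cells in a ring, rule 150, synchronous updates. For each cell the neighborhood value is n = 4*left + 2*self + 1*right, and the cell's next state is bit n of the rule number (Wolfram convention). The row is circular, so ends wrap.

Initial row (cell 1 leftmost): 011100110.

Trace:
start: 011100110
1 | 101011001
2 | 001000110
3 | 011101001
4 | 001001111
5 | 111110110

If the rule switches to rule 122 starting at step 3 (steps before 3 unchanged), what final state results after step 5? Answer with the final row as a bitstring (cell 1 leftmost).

(re-executing steps 3..5 under rule 122; state before step 3: 001000110)
3 | 010101111
4 | 101011001
5 | 110111111

110111111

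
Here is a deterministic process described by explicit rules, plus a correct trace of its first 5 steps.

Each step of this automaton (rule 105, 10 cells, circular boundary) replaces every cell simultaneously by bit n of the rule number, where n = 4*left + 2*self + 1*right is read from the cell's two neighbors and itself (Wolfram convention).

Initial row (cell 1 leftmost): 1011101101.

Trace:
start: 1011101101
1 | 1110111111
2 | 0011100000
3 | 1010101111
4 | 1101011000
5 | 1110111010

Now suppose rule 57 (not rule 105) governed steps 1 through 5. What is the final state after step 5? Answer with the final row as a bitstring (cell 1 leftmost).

(re-executing steps 1..5 under rule 57; state before step 1: 1011101101)
1 | 0110011011
2 | 1101010110
3 | 1010101101
4 | 0101011011
5 | 1010110110

1010110110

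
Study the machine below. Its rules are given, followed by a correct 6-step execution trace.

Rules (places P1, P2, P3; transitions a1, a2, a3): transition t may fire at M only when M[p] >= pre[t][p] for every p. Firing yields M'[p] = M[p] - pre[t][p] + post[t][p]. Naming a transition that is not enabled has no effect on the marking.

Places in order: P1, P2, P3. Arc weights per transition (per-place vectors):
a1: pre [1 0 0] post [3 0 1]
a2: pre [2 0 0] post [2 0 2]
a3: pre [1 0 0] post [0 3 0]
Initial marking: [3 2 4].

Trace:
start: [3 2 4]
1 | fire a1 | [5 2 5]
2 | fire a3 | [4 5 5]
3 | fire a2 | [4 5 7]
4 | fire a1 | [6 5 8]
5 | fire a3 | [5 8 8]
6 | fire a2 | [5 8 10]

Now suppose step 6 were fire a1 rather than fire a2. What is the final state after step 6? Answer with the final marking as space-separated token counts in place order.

7 8 9

(re-executing from step 6 with the substitution; state before step 6: [5 8 8])
6 | fire a1 | [7 8 9]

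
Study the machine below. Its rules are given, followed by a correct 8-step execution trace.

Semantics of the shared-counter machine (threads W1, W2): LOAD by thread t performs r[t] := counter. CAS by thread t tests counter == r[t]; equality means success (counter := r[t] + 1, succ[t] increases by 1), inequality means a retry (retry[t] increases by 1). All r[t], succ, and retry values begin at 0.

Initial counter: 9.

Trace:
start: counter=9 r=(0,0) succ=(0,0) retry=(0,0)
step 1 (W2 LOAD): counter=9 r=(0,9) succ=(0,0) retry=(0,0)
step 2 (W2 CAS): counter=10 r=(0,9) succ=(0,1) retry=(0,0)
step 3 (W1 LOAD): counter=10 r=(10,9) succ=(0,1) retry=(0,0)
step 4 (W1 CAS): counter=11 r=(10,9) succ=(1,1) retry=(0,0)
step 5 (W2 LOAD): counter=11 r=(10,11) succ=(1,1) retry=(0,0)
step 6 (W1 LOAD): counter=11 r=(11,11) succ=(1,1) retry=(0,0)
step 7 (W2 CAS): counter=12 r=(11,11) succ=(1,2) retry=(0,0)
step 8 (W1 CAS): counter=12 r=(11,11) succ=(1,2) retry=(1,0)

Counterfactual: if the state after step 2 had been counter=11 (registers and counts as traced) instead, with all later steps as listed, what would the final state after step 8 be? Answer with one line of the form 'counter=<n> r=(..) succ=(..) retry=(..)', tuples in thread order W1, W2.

state after step 2 := counter=11 r=(0,9) succ=(0,1) retry=(0,0)
step 3 (W1 LOAD): counter=11 r=(11,9) succ=(0,1) retry=(0,0)
step 4 (W1 CAS): counter=12 r=(11,9) succ=(1,1) retry=(0,0)
step 5 (W2 LOAD): counter=12 r=(11,12) succ=(1,1) retry=(0,0)
step 6 (W1 LOAD): counter=12 r=(12,12) succ=(1,1) retry=(0,0)
step 7 (W2 CAS): counter=13 r=(12,12) succ=(1,2) retry=(0,0)
step 8 (W1 CAS): counter=13 r=(12,12) succ=(1,2) retry=(1,0)

counter=13 r=(12,12) succ=(1,2) retry=(1,0)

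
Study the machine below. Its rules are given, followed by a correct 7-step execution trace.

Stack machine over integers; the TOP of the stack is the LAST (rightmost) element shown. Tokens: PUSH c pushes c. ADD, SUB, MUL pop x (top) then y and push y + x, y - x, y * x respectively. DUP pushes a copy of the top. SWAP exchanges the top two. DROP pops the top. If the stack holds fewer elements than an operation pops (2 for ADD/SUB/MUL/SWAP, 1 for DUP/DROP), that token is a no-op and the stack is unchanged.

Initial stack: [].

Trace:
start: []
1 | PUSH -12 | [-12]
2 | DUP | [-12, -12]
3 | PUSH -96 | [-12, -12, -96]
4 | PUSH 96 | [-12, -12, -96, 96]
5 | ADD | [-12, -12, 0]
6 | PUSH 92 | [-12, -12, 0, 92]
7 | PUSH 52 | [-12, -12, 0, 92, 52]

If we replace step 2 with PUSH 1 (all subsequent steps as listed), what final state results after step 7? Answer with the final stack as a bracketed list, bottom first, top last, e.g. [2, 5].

[-12, 1, 0, 92, 52]

(re-executing from step 2 with the substitution; state before step 2: [-12])
2 | PUSH 1 | [-12, 1]
3 | PUSH -96 | [-12, 1, -96]
4 | PUSH 96 | [-12, 1, -96, 96]
5 | ADD | [-12, 1, 0]
6 | PUSH 92 | [-12, 1, 0, 92]
7 | PUSH 52 | [-12, 1, 0, 92, 52]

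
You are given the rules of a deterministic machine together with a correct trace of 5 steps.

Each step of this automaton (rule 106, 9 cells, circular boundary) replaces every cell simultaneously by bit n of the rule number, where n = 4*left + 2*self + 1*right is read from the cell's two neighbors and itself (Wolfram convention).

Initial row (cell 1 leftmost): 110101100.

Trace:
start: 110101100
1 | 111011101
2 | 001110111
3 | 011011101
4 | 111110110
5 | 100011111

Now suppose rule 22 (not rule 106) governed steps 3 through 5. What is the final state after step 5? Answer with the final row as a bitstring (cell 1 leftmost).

111100011

(re-executing steps 3..5 under rule 22; state before step 3: 001110111)
3 | 110000000
4 | 001000001
5 | 111100011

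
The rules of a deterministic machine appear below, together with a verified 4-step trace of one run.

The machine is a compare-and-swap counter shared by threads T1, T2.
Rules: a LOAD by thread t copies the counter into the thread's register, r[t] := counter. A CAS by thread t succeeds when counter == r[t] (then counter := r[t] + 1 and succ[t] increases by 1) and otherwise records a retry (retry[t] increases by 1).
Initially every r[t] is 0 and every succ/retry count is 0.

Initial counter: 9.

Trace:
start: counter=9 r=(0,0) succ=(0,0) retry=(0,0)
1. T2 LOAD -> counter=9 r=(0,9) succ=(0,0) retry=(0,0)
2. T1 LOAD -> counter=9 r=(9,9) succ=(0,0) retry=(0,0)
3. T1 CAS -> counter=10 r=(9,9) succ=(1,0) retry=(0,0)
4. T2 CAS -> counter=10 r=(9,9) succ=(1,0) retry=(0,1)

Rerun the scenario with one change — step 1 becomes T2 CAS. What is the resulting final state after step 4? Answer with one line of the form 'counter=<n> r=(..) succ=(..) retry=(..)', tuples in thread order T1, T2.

(re-executing from step 1 with the substitution; state before step 1: counter=9 r=(0,0) succ=(0,0) retry=(0,0))
1. T2 CAS -> counter=9 r=(0,0) succ=(0,0) retry=(0,1)
2. T1 LOAD -> counter=9 r=(9,0) succ=(0,0) retry=(0,1)
3. T1 CAS -> counter=10 r=(9,0) succ=(1,0) retry=(0,1)
4. T2 CAS -> counter=10 r=(9,0) succ=(1,0) retry=(0,2)

counter=10 r=(9,0) succ=(1,0) retry=(0,2)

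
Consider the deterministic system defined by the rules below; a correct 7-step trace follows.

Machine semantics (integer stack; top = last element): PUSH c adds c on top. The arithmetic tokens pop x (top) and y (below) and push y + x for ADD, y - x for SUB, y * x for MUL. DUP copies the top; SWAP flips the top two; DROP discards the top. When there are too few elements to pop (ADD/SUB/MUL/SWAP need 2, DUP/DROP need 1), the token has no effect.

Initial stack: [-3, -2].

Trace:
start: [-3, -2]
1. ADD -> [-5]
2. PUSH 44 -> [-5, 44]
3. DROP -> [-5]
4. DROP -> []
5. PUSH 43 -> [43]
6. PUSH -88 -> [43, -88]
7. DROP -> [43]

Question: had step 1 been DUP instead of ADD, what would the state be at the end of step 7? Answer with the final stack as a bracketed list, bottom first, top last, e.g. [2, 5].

[-3, -2, 43]

(re-executing from step 1 with the substitution; state before step 1: [-3, -2])
1. DUP -> [-3, -2, -2]
2. PUSH 44 -> [-3, -2, -2, 44]
3. DROP -> [-3, -2, -2]
4. DROP -> [-3, -2]
5. PUSH 43 -> [-3, -2, 43]
6. PUSH -88 -> [-3, -2, 43, -88]
7. DROP -> [-3, -2, 43]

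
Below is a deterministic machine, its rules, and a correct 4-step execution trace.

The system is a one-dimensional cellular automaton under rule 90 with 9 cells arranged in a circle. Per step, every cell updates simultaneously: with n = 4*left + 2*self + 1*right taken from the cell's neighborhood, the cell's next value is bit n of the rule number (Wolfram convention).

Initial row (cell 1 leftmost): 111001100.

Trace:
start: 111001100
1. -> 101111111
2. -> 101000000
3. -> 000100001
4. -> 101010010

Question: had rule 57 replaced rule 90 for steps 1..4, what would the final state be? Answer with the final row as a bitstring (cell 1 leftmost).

(re-executing steps 1..4 under rule 57; state before step 1: 111001100)
1. -> 100101010
2. -> 010010101
3. -> 101001010
4. -> 010100101

010100101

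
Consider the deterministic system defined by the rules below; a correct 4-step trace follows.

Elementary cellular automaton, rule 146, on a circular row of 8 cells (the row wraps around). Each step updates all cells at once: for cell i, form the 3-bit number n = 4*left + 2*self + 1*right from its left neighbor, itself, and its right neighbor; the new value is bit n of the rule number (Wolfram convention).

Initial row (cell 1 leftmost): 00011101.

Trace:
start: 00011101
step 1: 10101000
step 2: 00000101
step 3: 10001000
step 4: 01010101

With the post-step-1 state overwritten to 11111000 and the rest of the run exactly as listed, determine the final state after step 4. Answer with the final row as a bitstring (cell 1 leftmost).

state after step 1 := 11111000
step 2: 01110101
step 3: 00100000
step 4: 01010000

01010000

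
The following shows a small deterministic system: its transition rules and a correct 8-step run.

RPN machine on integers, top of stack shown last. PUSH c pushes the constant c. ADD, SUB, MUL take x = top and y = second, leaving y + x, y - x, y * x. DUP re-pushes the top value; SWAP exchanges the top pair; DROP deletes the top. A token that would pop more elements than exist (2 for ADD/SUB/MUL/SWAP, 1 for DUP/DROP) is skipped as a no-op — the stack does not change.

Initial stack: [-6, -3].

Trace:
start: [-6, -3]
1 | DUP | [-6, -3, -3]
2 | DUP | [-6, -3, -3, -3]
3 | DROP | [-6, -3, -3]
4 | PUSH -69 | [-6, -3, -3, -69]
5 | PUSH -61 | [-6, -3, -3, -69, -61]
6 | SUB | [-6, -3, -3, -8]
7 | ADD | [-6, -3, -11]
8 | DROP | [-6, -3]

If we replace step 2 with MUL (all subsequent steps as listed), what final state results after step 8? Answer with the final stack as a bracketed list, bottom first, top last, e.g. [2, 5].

[]

(re-executing from step 2 with the substitution; state before step 2: [-6, -3, -3])
2 | MUL | [-6, 9]
3 | DROP | [-6]
4 | PUSH -69 | [-6, -69]
5 | PUSH -61 | [-6, -69, -61]
6 | SUB | [-6, -8]
7 | ADD | [-14]
8 | DROP | []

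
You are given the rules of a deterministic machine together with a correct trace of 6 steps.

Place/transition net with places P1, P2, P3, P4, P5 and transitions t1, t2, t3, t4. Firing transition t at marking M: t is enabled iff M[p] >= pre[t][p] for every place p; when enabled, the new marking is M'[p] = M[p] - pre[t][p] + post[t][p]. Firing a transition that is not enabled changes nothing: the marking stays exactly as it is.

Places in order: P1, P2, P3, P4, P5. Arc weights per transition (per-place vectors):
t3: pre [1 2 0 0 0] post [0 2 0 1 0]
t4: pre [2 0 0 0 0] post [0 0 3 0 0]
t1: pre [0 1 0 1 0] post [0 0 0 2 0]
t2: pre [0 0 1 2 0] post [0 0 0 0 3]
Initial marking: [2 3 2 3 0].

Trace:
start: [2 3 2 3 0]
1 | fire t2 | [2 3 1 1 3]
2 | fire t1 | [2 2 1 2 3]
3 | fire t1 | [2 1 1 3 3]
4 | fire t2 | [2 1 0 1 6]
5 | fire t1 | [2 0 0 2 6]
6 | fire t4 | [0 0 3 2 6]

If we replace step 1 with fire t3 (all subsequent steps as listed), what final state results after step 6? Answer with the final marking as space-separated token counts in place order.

(re-executing from step 1 with the substitution; state before step 1: [2 3 2 3 0])
1 | fire t3 | [1 3 2 4 0]
2 | fire t1 | [1 2 2 5 0]
3 | fire t1 | [1 1 2 6 0]
4 | fire t2 | [1 1 1 4 3]
5 | fire t1 | [1 0 1 5 3]
6 | fire t4 | [1 0 1 5 3]

1 0 1 5 3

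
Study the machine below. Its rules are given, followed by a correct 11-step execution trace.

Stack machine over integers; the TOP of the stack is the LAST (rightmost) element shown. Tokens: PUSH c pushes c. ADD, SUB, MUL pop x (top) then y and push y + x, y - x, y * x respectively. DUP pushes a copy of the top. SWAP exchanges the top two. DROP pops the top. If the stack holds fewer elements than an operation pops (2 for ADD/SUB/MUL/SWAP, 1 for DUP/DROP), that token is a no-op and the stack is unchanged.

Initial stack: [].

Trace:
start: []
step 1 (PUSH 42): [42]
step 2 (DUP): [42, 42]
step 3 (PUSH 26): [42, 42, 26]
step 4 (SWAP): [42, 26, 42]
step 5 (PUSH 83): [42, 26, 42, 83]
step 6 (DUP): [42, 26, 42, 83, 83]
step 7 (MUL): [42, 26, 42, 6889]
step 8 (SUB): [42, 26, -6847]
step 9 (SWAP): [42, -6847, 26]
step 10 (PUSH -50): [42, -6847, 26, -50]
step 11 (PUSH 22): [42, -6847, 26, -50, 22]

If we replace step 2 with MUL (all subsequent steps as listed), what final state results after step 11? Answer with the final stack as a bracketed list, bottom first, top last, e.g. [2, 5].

[-6847, 26, -50, 22]

(re-executing from step 2 with the substitution; state before step 2: [42])
step 2 (MUL): [42]
step 3 (PUSH 26): [42, 26]
step 4 (SWAP): [26, 42]
step 5 (PUSH 83): [26, 42, 83]
step 6 (DUP): [26, 42, 83, 83]
step 7 (MUL): [26, 42, 6889]
step 8 (SUB): [26, -6847]
step 9 (SWAP): [-6847, 26]
step 10 (PUSH -50): [-6847, 26, -50]
step 11 (PUSH 22): [-6847, 26, -50, 22]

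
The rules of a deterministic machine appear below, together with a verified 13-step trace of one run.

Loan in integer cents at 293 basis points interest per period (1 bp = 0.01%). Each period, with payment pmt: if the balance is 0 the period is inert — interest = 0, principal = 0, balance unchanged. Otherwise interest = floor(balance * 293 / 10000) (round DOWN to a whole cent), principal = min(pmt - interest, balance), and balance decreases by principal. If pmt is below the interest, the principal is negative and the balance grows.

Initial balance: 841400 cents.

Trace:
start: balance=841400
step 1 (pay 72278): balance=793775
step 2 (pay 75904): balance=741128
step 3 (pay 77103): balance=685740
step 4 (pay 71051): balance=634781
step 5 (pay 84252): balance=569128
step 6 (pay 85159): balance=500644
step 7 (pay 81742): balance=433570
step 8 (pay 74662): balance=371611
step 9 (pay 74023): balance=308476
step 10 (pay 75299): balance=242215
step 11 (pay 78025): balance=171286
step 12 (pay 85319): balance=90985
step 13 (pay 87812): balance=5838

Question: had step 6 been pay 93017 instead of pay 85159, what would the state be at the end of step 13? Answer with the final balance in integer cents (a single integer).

(re-executing from step 6 with the substitution; state before step 6: balance=569128)
step 6 (pay 93017): balance=492786
step 7 (pay 81742): balance=425482
step 8 (pay 74662): balance=363286
step 9 (pay 74023): balance=299907
step 10 (pay 75299): balance=233395
step 11 (pay 78025): balance=162208
step 12 (pay 85319): balance=81641
step 13 (pay 87812): balance=0

0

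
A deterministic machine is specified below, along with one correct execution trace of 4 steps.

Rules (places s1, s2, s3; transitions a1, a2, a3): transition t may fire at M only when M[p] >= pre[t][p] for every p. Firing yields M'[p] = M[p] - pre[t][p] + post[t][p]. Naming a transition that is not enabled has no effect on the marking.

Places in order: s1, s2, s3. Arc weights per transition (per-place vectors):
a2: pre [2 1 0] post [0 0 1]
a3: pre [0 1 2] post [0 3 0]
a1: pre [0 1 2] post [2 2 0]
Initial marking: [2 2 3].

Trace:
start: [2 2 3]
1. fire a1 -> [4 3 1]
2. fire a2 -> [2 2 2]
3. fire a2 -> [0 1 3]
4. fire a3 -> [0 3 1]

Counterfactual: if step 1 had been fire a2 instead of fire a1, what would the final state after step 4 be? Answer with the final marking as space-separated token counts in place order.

0 3 2

(re-executing from step 1 with the substitution; state before step 1: [2 2 3])
1. fire a2 -> [0 1 4]
2. fire a2 -> [0 1 4]
3. fire a2 -> [0 1 4]
4. fire a3 -> [0 3 2]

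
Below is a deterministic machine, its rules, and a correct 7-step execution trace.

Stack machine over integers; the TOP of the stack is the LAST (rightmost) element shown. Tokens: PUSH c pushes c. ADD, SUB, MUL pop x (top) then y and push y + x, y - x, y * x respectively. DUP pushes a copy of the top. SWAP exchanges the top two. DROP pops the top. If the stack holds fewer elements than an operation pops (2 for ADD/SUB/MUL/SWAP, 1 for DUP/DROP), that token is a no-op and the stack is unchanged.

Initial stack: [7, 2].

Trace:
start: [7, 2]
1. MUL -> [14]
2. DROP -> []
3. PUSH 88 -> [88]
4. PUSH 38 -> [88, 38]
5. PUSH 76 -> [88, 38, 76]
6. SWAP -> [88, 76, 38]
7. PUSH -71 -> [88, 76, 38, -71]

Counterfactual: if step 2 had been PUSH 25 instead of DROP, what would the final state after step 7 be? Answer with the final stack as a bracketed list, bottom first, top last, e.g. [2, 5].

(re-executing from step 2 with the substitution; state before step 2: [14])
2. PUSH 25 -> [14, 25]
3. PUSH 88 -> [14, 25, 88]
4. PUSH 38 -> [14, 25, 88, 38]
5. PUSH 76 -> [14, 25, 88, 38, 76]
6. SWAP -> [14, 25, 88, 76, 38]
7. PUSH -71 -> [14, 25, 88, 76, 38, -71]

[14, 25, 88, 76, 38, -71]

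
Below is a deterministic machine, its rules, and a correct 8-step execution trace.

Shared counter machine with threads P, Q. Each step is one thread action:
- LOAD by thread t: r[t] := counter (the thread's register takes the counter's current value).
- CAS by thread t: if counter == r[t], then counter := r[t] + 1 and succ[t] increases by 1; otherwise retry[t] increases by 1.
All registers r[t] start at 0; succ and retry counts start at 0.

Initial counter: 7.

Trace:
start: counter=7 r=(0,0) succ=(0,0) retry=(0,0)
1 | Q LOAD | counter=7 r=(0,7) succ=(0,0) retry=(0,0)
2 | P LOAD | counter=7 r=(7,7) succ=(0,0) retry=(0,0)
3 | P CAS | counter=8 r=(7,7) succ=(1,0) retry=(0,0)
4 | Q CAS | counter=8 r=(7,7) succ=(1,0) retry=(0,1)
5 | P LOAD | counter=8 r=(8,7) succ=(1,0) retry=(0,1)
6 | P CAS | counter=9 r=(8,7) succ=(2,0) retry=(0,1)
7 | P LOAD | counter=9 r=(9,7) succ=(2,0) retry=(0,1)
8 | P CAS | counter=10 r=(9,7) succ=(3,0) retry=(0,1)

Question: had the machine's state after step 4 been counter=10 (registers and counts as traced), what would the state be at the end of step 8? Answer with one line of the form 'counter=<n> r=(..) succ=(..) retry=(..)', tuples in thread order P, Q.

counter=12 r=(11,7) succ=(3,0) retry=(0,1)

state after step 4 := counter=10 r=(7,7) succ=(1,0) retry=(0,1)
5 | P LOAD | counter=10 r=(10,7) succ=(1,0) retry=(0,1)
6 | P CAS | counter=11 r=(10,7) succ=(2,0) retry=(0,1)
7 | P LOAD | counter=11 r=(11,7) succ=(2,0) retry=(0,1)
8 | P CAS | counter=12 r=(11,7) succ=(3,0) retry=(0,1)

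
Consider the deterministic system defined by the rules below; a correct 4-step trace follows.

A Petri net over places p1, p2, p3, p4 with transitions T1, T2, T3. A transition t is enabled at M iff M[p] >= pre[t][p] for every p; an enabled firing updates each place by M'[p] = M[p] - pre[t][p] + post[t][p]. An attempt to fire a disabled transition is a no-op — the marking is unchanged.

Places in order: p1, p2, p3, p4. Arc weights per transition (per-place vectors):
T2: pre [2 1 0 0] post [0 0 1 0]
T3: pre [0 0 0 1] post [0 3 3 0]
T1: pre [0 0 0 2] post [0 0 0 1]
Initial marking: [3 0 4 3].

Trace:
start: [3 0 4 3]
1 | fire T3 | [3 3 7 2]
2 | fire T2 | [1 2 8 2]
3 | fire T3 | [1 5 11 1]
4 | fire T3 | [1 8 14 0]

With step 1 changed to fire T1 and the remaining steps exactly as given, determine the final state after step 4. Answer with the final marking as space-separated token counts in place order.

(re-executing from step 1 with the substitution; state before step 1: [3 0 4 3])
1 | fire T1 | [3 0 4 2]
2 | fire T2 | [3 0 4 2]
3 | fire T3 | [3 3 7 1]
4 | fire T3 | [3 6 10 0]

3 6 10 0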